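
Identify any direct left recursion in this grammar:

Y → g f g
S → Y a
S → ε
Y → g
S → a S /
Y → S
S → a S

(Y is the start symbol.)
No direct left recursion

Direct left recursion occurs when N → N α for some non-terminal N (the right-hand side begins with the left-hand side itself).

Y → g f g: starts with g
S → Y a: starts with Y
S → ε: starts with ε
Y → g: starts with g
S → a S /: starts with a
Y → S: starts with S
S → a S: starts with a

No direct left recursion found.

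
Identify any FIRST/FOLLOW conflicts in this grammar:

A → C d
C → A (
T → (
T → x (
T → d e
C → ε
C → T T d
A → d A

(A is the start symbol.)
Yes. C → A '(' with FOLLOW(C) on { 'd' }; C → T T d with FOLLOW(C) on { 'd' }

Nullable non-terminals: C.
FIRST sets used below: FIRST(A) = { '(', 'd', 'x' }, FIRST(T) = { '(', 'd', 'x' }

C: nullable alternative(s) C → ε; FOLLOW(C) = { 'd' }
  C → A (: FIRST \ {ε} = { '(', 'd', 'x' } — overlaps FOLLOW(C) on { 'd' }: CONFLICT
  C → ε: FIRST \ {ε} = { } — this is the only nullable alternative, skip
  C → T T d: FIRST \ {ε} = { '(', 'd', 'x' } — overlaps FOLLOW(C) on { 'd' }: CONFLICT

A, T have no nullable alternative, so no FIRST/FOLLOW check is needed there.

So the grammar has 2 FIRST/FOLLOW conflicts (marked CONFLICT above).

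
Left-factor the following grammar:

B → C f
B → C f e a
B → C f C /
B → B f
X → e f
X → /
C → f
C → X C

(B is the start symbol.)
Left-factoring transforms A → αβ₁ | αβ₂ into A → αA' and A' → β₁ | β₂
(α is the longest common prefix among the alternatives). Repeat until
no nonterminal has two alternatives with a common prefix.

Round 1: B has alternatives sharing prefix 'C f'. Introduce B': B → C f B'
  Add: B' → ε
  Add: B' → e a
  Add: B' → C /

No remaining common prefixes — done.

Resulting grammar:
B → C f B'
B' → ε
B' → e a
B' → C /
B → B f
X → e f
X → /
C → f
C → X C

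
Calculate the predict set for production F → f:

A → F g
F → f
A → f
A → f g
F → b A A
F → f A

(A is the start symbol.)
{ 'f' }

PREDICT(F → f) = (FIRST(RHS) \ {ε}) ∪ (FOLLOW(F) if ε ∈ FIRST(RHS), i.e. RHS ⇒* ε)
FIRST(f) = { 'f' }
ε ∉ FIRST(f), so FOLLOW(F) is not added.
PREDICT(F → f) = { 'f' }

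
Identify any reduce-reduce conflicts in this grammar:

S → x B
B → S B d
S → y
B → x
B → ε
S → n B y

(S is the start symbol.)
Augment with S' → S and build the canonical LR(0) collection (I0 = CLOSURE({[S' → . S]}), then GOTO on every symbol after a dot until no new states appear). It has 12 states:
  I0: { [S → . n B y], [S → . x B], [S → . y], [S' → . S] }  — shift
  I1: { [S' → S .] }  — accept
  I2: { [B → . S B d], [B → . x], [B → .], [S → . n B y], [S → . x B], [S → . y], [S → n . B y] }  — shift, reduce
  I3: { [B → . S B d], [B → . x], [B → .], [S → . n B y], [S → . x B], [S → . y], [S → x . B] }  — shift, reduce
  I4: { [S → y .] }  — reduce
  I5: { [S → x B .] }  — reduce
  I6: { [B → . S B d], [B → . x], [B → .], [B → S . B d], [S → . n B y], [S → . x B], [S → . y] }  — shift, reduce
  I7: { [B → . S B d], [B → . x], [B → .], [B → x .], [S → . n B y], [S → . x B], [S → . y], [S → x . B] }  — shift, 2 reduces
  I8: { [B → S B . d] }  — shift
  I9: { [B → S B d .] }  — reduce
  I10: { [S → n B . y] }  — shift
  I11: { [S → n B y .] }  — reduce

I7 contains complete items [B → .], [B → x .] — reduce-reduce conflict.

Answer: Yes — I7: [B → .] vs [B → x .]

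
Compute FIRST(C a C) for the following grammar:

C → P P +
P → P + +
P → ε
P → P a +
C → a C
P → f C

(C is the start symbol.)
FIRST sets of the non-terminals involved (from the grammar, by fixed-point iteration):
  FIRST(C) = { '+', 'a', 'f' }

To compute FIRST(C a C), process the symbols left to right:
Symbol C is a non-terminal. Add FIRST(C) \ {ε} = { '+', 'a', 'f' }
C is not nullable (ε ∉ FIRST(C)), so stop here.
FIRST(C a C) = { '+', 'a', 'f' }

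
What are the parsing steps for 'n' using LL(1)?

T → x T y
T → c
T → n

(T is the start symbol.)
Stack is shown with the top on the left.

Stack  Input  Action
--------------------
T $    n $    output T → n
n $    n $    match 'n'
$      $      accept

The string is accepted.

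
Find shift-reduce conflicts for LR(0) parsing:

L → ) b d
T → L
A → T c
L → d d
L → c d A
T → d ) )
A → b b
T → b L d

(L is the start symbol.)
No shift-reduce conflicts

Augment with L' → L and build the canonical LR(0) collection (I0 = CLOSURE({[L' → . L]}), then GOTO on every symbol after a dot until no new states appear). It has 20 states:
  I0: { [L → . ) b d], [L → . c d A], [L → . d d], [L' → . L] }  — shift
  I1: { [L → ) . b d] }  — shift
  I2: { [L' → L .] }  — accept
  I3: { [L → c . d A] }  — shift
  I4: { [L → d . d] }  — shift
  I5: { [L → d d .] }  — reduce
  I6: { [A → . T c], [A → . b b], [L → . ) b d], [L → . c d A], [L → . d d], [L → c d . A], [T → . L], [T → . b L d], [T → . d ) )] }  — shift
  I7: { [L → c d A .] }  — reduce
  I8: { [T → L .] }  — reduce
  I9: { [A → T . c] }  — shift
  I10: { [A → b . b], [L → . ) b d], [L → . c d A], [L → . d d], [T → b . L d] }  — shift
  I11: { [L → d . d], [T → d . ) )] }  — shift
  I12: { [T → d ) . )] }  — shift
  I13: { [T → d ) ) .] }  — reduce
  I14: { [T → b L . d] }  — shift
  I15: { [A → b b .] }  — reduce
  I16: { [T → b L d .] }  — reduce
  I17: { [A → T c .] }  — reduce
  I18: { [L → ) b . d] }  — shift
  I19: { [L → ) b d .] }  — reduce

No state contains both a complete item and a shift item.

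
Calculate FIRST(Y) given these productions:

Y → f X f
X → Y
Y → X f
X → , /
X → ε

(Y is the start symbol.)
To compute FIRST(Y), examine every production with Y on the left-hand side, reading each right-hand side left to right until a non-nullable symbol is reached.

FIRST sets of the other non-terminals involved (by the same procedure, iterated to a fixed point):
  FIRST(X) = { ',', 'f', ε }

From Y → f X f:
  - f is a terminal: add 'f' and stop
From Y → X f:
  - X is a non-terminal: add FIRST(X) \ {ε} = { ',', 'f' }
    X is nullable, so continue to the next symbol
  - f is a terminal: add 'f' and stop

Collecting: FIRST(Y) = { ',', 'f' }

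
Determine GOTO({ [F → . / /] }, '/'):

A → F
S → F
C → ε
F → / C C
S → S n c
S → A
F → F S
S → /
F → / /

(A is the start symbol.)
GOTO(I, '/') = CLOSURE({ [A → αX.β] : [A → α.Xβ] ∈ I, X = '/' })

Items with dot before '/', with the dot advanced:
  [F → . / /] → [F → / . /]
Closure adds nothing (no advanced item has the dot before a non-terminal).

GOTO = { [F → / . /] }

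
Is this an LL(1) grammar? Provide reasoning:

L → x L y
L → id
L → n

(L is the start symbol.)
A grammar is LL(1) if for each non-terminal N with multiple productions, the predict sets of those productions are pairwise disjoint, where PREDICT(N → α) = (FIRST(α) \ {ε}) ∪ (FOLLOW(N) if α ⇒* ε).

For L:
  PREDICT(L → x L y) = { 'x' }
  PREDICT(L → id) = { 'id' }
  PREDICT(L → n) = { 'n' }

All predict sets are disjoint. The grammar IS LL(1).

Answer: Yes, the grammar is LL(1).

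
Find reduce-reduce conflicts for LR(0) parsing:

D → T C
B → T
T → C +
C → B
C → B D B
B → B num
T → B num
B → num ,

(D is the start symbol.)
A reduce-reduce conflict occurs when an LR(0) state has two complete items [A → α .] and [B → β .] — both call for a reduction, and with no lookahead the parser cannot choose between them.

Augment with D' → D and build the canonical LR(0) collection (I0 = CLOSURE({[D' → . D]}), then GOTO on every symbol after a dot until no new states appear). It has 13 states:
  I0: { [B → . B num], [B → . T], [B → . num ,], [C → . B D B], [C → . B], [D → . T C], [D' → . D], [T → . B num], [T → . C +] }  — shift
  I1: { [B → . B num], [B → . T], [B → . num ,], [B → B . num], [C → . B D B], [C → . B], [C → B . D B], [C → B .], [D → . T C], [T → . B num], [T → . C +], [T → B . num] }  — shift, reduce
  I2: { [T → C . +] }  — shift
  I3: { [D' → D .] }  — accept
  I4: { [B → . B num], [B → . T], [B → . num ,], [B → T .], [C → . B D B], [C → . B], [D → T . C], [T → . B num], [T → . C +] }  — shift, reduce
  I5: { [B → num . ,] }  — shift
  I6: { [B → num , .] }  — reduce
  I7: { [D → T C .], [T → C . +] }  — shift, reduce
  I8: { [B → T .] }  — reduce
  I9: { [T → C + .] }  — reduce
  I10: { [B → . B num], [B → . T], [B → . num ,], [C → . B D B], [C → . B], [C → B D . B], [T → . B num], [T → . C +] }  — shift
  I11: { [B → B num .], [B → num . ,], [T → B num .] }  — shift, 2 reduces
  I12: { [B → . B num], [B → . T], [B → . num ,], [B → B . num], [C → . B D B], [C → . B], [C → B . D B], [C → B .], [C → B D B .], [D → . T C], [T → . B num], [T → . C +], [T → B . num] }  — shift, 2 reduces

I11 contains complete items [B → B num .], [T → B num .] — reduce-reduce conflict.
I12 contains complete items [C → B .], [C → B D B .] — reduce-reduce conflict.

Answer: Yes — I11: [B → B num .] vs [T → B num .]; I12: [C → B .] vs [C → B D B .]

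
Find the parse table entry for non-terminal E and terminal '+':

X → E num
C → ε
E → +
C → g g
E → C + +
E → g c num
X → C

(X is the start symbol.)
To find M[E, '+'], we find productions for E where '+' is in the predict set (PREDICT(N → α) = (FIRST(α) \ {ε}) ∪ (FOLLOW(N) if α ⇒* ε)).

Relevant sets:
  FIRST(C) = { 'g', ε }

E → +: PREDICT = { '+' }
  '+' is in predict set, so this production goes in M[E, '+']
E → C + +: PREDICT = { '+', 'g' }
  '+' is in predict set, so this production goes in M[E, '+']
E → g c num: PREDICT = { 'g' }

M[E, '+'] = E → +, E → C + +  (a multiply-defined cell — the grammar is not LL(1))

Answer: E → +, E → C + +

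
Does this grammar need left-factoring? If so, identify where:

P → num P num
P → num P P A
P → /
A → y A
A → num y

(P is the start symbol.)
Left-factoring is needed when two productions for the same non-terminal
share a common prefix on the right-hand side.

Productions for P:
  P → num P num
  P → num P P A
  P → /
Productions for A:
  A → y A
  A → num y

Found common prefix 'num P' in productions for P

Answer: Yes, P has productions with common prefix 'num P'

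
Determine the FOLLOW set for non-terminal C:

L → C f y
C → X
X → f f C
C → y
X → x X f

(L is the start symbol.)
To compute FOLLOW(C), find every occurrence of C on a right-hand side N → α C β: add FIRST(β) \ {ε}, and if β is empty or nullable also add FOLLOW(N). Iterate to a fixed point.

In L → C f y: C is followed by f y, add FIRST(f y) \ {ε} = { 'f' }
In X → f f C: C is at the end, add FOLLOW(X)

The FOLLOW sets referred to above (computed the same way, to a fixed point):
  FOLLOW(X) = { 'f' }

Taking the union: FOLLOW(C) = { 'f' }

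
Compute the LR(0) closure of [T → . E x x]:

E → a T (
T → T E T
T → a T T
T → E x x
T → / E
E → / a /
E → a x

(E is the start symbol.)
{ [E → . / a /], [E → . a T (], [E → . a x], [T → . E x x] }

To compute CLOSURE, for each item [A → α.Bβ] where B is a non-terminal, add [B → .γ] for all productions B → γ; repeat for the newly added items until nothing changes.

Start with: [T → . E x x]
  [T → . E x x] has the dot before E: add [E → . a T (], [E → . / a /], [E → . a x]
No further items can be added.

CLOSURE = { [E → . / a /], [E → . a T (], [E → . a x], [T → . E x x] }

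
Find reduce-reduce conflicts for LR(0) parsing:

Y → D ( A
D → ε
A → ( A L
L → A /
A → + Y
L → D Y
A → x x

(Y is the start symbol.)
A reduce-reduce conflict occurs when an LR(0) state has two complete items [A → α .] and [B → β .] — both call for a reduction, and with no lookahead the parser cannot choose between them.

Augment with Y' → Y and build the canonical LR(0) collection (I0 = CLOSURE({[Y' → . Y]}), then GOTO on every symbol after a dot until no new states appear). It has 16 states:
  I0: { [D → .], [Y → . D ( A], [Y' → . Y] }  — reduce
  I1: { [Y → D . ( A] }  — shift
  I2: { [Y' → Y .] }  — accept
  I3: { [A → . ( A L], [A → . + Y], [A → . x x], [Y → D ( . A] }  — shift
  I4: { [A → ( . A L], [A → . ( A L], [A → . + Y], [A → . x x] }  — shift
  I5: { [A → + . Y], [D → .], [Y → . D ( A] }  — reduce
  I6: { [Y → D ( A .] }  — reduce
  I7: { [A → x . x] }  — shift
  I8: { [A → x x .] }  — reduce
  I9: { [A → + Y .] }  — reduce
  I10: { [A → ( A . L], [A → . ( A L], [A → . + Y], [A → . x x], [D → .], [L → . A /], [L → . D Y] }  — shift, reduce
  I11: { [L → A . /] }  — shift
  I12: { [D → .], [L → D . Y], [Y → . D ( A] }  — reduce
  I13: { [A → ( A L .] }  — reduce
  I14: { [L → D Y .] }  — reduce
  I15: { [L → A / .] }  — reduce

No state contains more than one complete item.

Answer: No reduce-reduce conflicts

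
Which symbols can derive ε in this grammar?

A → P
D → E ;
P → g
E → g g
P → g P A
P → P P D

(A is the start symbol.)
None

A non-terminal is nullable if it can derive ε (the empty string): either it has an ε-production, or it has a production whose right-hand side consists entirely of nullable non-terminals.

There are no ε-productions, so no non-terminal can derive ε.
No non-terminals are nullable.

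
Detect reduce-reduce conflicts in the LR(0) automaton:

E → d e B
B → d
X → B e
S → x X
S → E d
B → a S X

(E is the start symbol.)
No reduce-reduce conflicts

A reduce-reduce conflict occurs when an LR(0) state has two complete items [A → α .] and [B → β .] — both call for a reduction, and with no lookahead the parser cannot choose between them.

Augment with E' → E and build the canonical LR(0) collection (I0 = CLOSURE({[E' → . E]}), then GOTO on every symbol after a dot until no new states appear). It has 15 states:
  I0: { [E → . d e B], [E' → . E] }  — shift
  I1: { [E' → E .] }  — accept
  I2: { [E → d . e B] }  — shift
  I3: { [B → . a S X], [B → . d], [E → d e . B] }  — shift
  I4: { [E → d e B .] }  — reduce
  I5: { [B → a . S X], [E → . d e B], [S → . E d], [S → . x X] }  — shift
  I6: { [B → d .] }  — reduce
  I7: { [S → E . d] }  — shift
  I8: { [B → . a S X], [B → . d], [B → a S . X], [X → . B e] }  — shift
  I9: { [B → . a S X], [B → . d], [S → x . X], [X → . B e] }  — shift
  I10: { [X → B . e] }  — shift
  I11: { [S → x X .] }  — reduce
  I12: { [X → B e .] }  — reduce
  I13: { [B → a S X .] }  — reduce
  I14: { [S → E d .] }  — reduce

No state contains more than one complete item.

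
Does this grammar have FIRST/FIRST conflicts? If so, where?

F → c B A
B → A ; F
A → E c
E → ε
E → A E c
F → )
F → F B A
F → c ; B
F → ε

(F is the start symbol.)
A FIRST/FIRST conflict occurs when two productions N → α and N → β for the same non-terminal have FIRST(α) ∩ FIRST(β) ≠ ∅ (with ε ∈ FIRST of a nullable right-hand side, so two nullable alternatives also conflict).

FIRST sets of the non-terminals at (or reachable through a nullable prefix from) the front of some alternative:
  FIRST(F) = { ')', 'c', ε }
  FIRST(B) = { 'c' }
  FIRST(A) = { 'c' }

Productions for F:
  F → c B A: FIRST = { 'c' }
  F → ): FIRST = { ')' }
  F → F B A: FIRST = { ')', 'c' }
  F → c ; B: FIRST = { 'c' }
  F → ε: FIRST = { ε }
Productions for E:
  E → ε: FIRST = { ε }
  E → A E c: FIRST = { 'c' }
B, A have only one production, so no FIRST/FIRST conflict is possible there.

Conflict for F: F → c B A and F → F B A
  Overlap: { 'c' }
Conflict for F: F → c B A and F → c ; B
  Overlap: { 'c' }
Conflict for F: F → ) and F → F B A
  Overlap: { ')' }
Conflict for F: F → F B A and F → c ; B
  Overlap: { 'c' }

Answer: Yes. F → c B A / F → F B A on { 'c' }; F → c B A / F → c ';' B on { 'c' }; F → ')' / F → F B A on { ')' }; F → F B A / F → c ';' B on { 'c' }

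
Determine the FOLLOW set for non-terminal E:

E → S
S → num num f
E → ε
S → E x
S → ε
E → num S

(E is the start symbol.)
{ $, 'x' }

To compute FOLLOW(E), find every occurrence of E on a right-hand side N → α E β: add FIRST(β) \ {ε}, and if β is empty or nullable also add FOLLOW(N). Iterate to a fixed point.

E is the start symbol, so $ ∈ FOLLOW(E).
In S → E x: E is followed by x, add FIRST(x) \ {ε} = { 'x' }

Taking the union: FOLLOW(E) = { $, 'x' }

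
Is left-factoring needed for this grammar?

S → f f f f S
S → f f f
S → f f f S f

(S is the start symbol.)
Yes, S has productions with common prefix 'f f f'

Left-factoring is needed when two productions for the same non-terminal
share a common prefix on the right-hand side.

Productions for S:
  S → f f f f S
  S → f f f
  S → f f f S f

Found common prefix 'f f f' in productions for S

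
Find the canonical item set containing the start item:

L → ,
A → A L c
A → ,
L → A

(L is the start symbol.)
First, augment the grammar with L' → L
I₀ = CLOSURE({ [L' → . L] }):
  [L' → . L] has the dot before L: add [L → . ,], [L → . A]
  [L → . A] has the dot before A: add [A → . A L c], [A → . ,]
No further items can be added.

I₀ = { [A → . ,], [A → . A L c], [L → . ,], [L → . A], [L' → . L] }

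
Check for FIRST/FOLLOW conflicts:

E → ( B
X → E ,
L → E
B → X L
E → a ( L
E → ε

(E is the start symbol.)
Nullable non-terminals: E, L.

E: nullable alternative(s) E → ε; FOLLOW(E) = { $, ',' }
  E → ( B: FIRST \ {ε} = { '(' } — disjoint from FOLLOW(E)
  E → a ( L: FIRST \ {ε} = { 'a' } — disjoint from FOLLOW(E)
  E → ε: FIRST \ {ε} = { } — this is the only nullable alternative, skip
L has a nullable alternative but only one production, so nothing to check.

B, X have no nullable alternative, so no FIRST/FOLLOW check is needed there.

No FIRST/FOLLOW conflicts found.

Answer: No FIRST/FOLLOW conflicts.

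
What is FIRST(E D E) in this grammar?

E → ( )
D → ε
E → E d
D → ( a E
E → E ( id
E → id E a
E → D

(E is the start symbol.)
FIRST sets of the non-terminals involved (from the grammar, by fixed-point iteration):
  FIRST(E) = { '(', 'd', 'id', ε }
  FIRST(D) = { '(', ε }

To compute FIRST(E D E), process the symbols left to right:
Symbol E is a non-terminal. Add FIRST(E) \ {ε} = { '(', 'd', 'id' }
E is nullable (ε ∈ FIRST(E)), continue to the next symbol.
Symbol D is a non-terminal. Add FIRST(D) \ {ε} = { '(' }
D is nullable (ε ∈ FIRST(D)), continue to the next symbol.
Symbol E is a non-terminal. Add FIRST(E) \ {ε} = { '(', 'd', 'id' }
E is nullable (ε ∈ FIRST(E)), continue to the next symbol.
All symbols are nullable, so ε is in the result.
FIRST(E D E) = { '(', 'd', 'id', ε }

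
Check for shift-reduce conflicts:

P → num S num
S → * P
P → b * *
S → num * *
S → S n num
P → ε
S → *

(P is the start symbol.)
A shift-reduce conflict occurs when an LR(0) state has both:
  - a complete (reduce) item [A → α .] (dot at the end), and
  - a shift item [B → β . c γ] (dot before a terminal).

Augment with P' → P and build the canonical LR(0) collection (I0 = CLOSURE({[P' → . P]}), then GOTO on every symbol after a dot until no new states appear). It has 15 states:
  I0: { [P → . b * *], [P → . num S num], [P → .], [P' → . P] }  — shift, reduce
  I1: { [P' → P .] }  — accept
  I2: { [P → b . * *] }  — shift
  I3: { [P → num . S num], [S → . * P], [S → . *], [S → . S n num], [S → . num * *] }  — shift
  I4: { [P → . b * *], [P → . num S num], [P → .], [S → * . P], [S → * .] }  — shift, 2 reduces
  I5: { [P → num S . num], [S → S . n num] }  — shift
  I6: { [S → num . * *] }  — shift
  I7: { [S → num * . *] }  — shift
  I8: { [S → num * * .] }  — reduce
  I9: { [S → S n . num] }  — shift
  I10: { [P → num S num .] }  — reduce
  I11: { [S → S n num .] }  — reduce
  I12: { [S → * P .] }  — reduce
  I13: { [P → b * . *] }  — shift
  I14: { [P → b * * .] }  — reduce

I0 contains reduce item [P → .] and shift items [P → . b * *], [P → . num S num] — shift-reduce conflict.
I4 contains reduce items [P → .], [S → * .] and shift items [P → . b * *], [P → . num S num] — shift-reduce conflict.

Answer: Yes — I0: [P → .] vs [P → . b * *]; I4: [P → .] vs [P → . b * *]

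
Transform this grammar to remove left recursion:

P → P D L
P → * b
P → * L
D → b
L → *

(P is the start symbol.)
P → * b P'
P → * L P'
P' → D L P'
P' → ε
D → b
L → *

P is directly left-recursive. The standard transformation for
  A → A α₁ | ... | A α_m | β₁ | ... | β_n
is
  A  → β₁ A' | ... | β_n A'
  A' → α₁ A' | ... | α_m A' | ε

P → * b becomes P → * b P'
P → * L becomes P → * L P'
P → P D L becomes P' → D L P'
Add P' → ε

Productions for other non-terminals are unchanged:
  D → b
  L → *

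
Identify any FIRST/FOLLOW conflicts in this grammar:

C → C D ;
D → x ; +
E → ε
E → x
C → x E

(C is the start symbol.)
Yes. E → x with FOLLOW(E) on { 'x' }

A FIRST/FOLLOW conflict occurs when a non-terminal N has a nullable alternative N → β (β ⇒* ε) and another alternative N → α with FIRST(α) ∩ FOLLOW(N) ≠ ∅: on such a lookahead the parser cannot decide between expanding α and letting N vanish via β.

Nullable non-terminals: E.

E: nullable alternative(s) E → ε; FOLLOW(E) = { $, 'x' }
  E → ε: FIRST \ {ε} = { } — this is the only nullable alternative, skip
  E → x: FIRST \ {ε} = { 'x' } — overlaps FOLLOW(E) on { 'x' }: CONFLICT

C, D have no nullable alternative, so no FIRST/FOLLOW check is needed there.

So the grammar has 1 FIRST/FOLLOW conflict (marked CONFLICT above).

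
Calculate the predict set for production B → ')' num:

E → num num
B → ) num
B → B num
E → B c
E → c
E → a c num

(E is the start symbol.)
PREDICT(B → ')' num) = (FIRST(RHS) \ {ε}) ∪ (FOLLOW(B) if ε ∈ FIRST(RHS), i.e. RHS ⇒* ε)
FIRST(')' num) = { ')' }
ε ∉ FIRST(')' num), so FOLLOW(B) is not added.
PREDICT(B → ')' num) = { ')' }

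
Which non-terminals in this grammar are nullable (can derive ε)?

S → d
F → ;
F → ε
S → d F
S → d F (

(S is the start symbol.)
A non-terminal is nullable if it can derive ε (the empty string): either it has an ε-production, or it has a production whose right-hand side consists entirely of nullable non-terminals.

ε-productions: F → ε
So F is immediately nullable.
No further non-terminal can be added: every production for the remaining non-terminals contains a terminal or a non-nullable non-terminal.
Nullable = { 'F' }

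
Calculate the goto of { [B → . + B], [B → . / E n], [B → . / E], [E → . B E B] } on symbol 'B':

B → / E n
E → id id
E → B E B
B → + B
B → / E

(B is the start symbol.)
{ [B → . + B], [B → . / E n], [B → . / E], [E → . B E B], [E → . id id], [E → B . E B] }

GOTO(I, 'B') = CLOSURE({ [A → αX.β] : [A → α.Xβ] ∈ I, X = 'B' })

Items with dot before 'B', with the dot advanced:
  [E → . B E B] → [E → B . E B]
Closure of the advanced items:
  [E → B . E B] has the dot before E: add [E → . id id], [E → . B E B]
  [E → . B E B] has the dot before B: add [B → . / E n], [B → . + B], [B → . / E]

GOTO = { [B → . + B], [B → . / E n], [B → . / E], [E → . B E B], [E → . id id], [E → B . E B] }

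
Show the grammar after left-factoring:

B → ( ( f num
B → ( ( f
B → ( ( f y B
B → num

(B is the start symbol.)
Left-factoring transforms A → αβ₁ | αβ₂ into A → αA' and A' → β₁ | β₂
(α is the longest common prefix among the alternatives). Repeat until
no nonterminal has two alternatives with a common prefix.

Round 1: B has alternatives sharing prefix '( ( f'. Introduce B': B → ( ( f B'
  Add: B' → num
  Add: B' → ε
  Add: B' → y B

No remaining common prefixes — done.

Resulting grammar:
B → ( ( f B'
B' → num
B' → ε
B' → y B
B → num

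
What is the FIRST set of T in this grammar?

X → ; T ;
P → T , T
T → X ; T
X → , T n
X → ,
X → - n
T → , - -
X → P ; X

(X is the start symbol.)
{ ',', '-', ';' }

To compute FIRST(T), examine every production with T on the left-hand side, reading each right-hand side left to right until a non-nullable symbol is reached.

FIRST sets of the other non-terminals involved (by the same procedure, iterated to a fixed point):
  FIRST(X) = { ',', '-', ';' }

From T → X ; T:
  - X is a non-terminal: add FIRST(X) \ {ε} = { ',', '-', ';' }
    X is not nullable, so stop
From T → , - -:
  - ',' is a terminal: add ',' and stop

Collecting: FIRST(T) = { ',', '-', ';' }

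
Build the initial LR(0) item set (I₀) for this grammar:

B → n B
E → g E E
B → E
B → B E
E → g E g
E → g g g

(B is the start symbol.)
{ [B → . B E], [B → . E], [B → . n B], [B' → . B], [E → . g E E], [E → . g E g], [E → . g g g] }

First, augment the grammar with B' → B
I₀ = CLOSURE({ [B' → . B] }):
  [B' → . B] has the dot before B: add [B → . n B], [B → . E], [B → . B E]
  [B → . E] has the dot before E: add [E → . g E E], [E → . g E g], [E → . g g g]
No further items can be added.

I₀ = { [B → . B E], [B → . E], [B → . n B], [B' → . B], [E → . g E E], [E → . g E g], [E → . g g g] }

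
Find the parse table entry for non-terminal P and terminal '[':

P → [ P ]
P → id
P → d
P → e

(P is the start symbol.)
To find M[P, '['], we find productions for P where '[' is in the predict set (PREDICT(N → α) = (FIRST(α) \ {ε}) ∪ (FOLLOW(N) if α ⇒* ε)).

P → [ P ]: PREDICT = { '[' }
  '[' is in predict set, so this production goes in M[P, '[']
P → id: PREDICT = { 'id' }
P → d: PREDICT = { 'd' }
P → e: PREDICT = { 'e' }

M[P, '['] = P → [ P ]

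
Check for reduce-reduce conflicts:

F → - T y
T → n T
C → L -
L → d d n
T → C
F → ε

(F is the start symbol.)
Augment with F' → F and build the canonical LR(0) collection (I0 = CLOSURE({[F' → . F]}), then GOTO on every symbol after a dot until no new states appear). It has 13 states:
  I0: { [F → . - T y], [F → .], [F' → . F] }  — shift, reduce
  I1: { [C → . L -], [F → - . T y], [L → . d d n], [T → . C], [T → . n T] }  — shift
  I2: { [F' → F .] }  — accept
  I3: { [T → C .] }  — reduce
  I4: { [C → L . -] }  — shift
  I5: { [F → - T . y] }  — shift
  I6: { [L → d . d n] }  — shift
  I7: { [C → . L -], [L → . d d n], [T → . C], [T → . n T], [T → n . T] }  — shift
  I8: { [T → n T .] }  — reduce
  I9: { [L → d d . n] }  — shift
  I10: { [L → d d n .] }  — reduce
  I11: { [F → - T y .] }  — reduce
  I12: { [C → L - .] }  — reduce

No state contains more than one complete item.

Answer: No reduce-reduce conflicts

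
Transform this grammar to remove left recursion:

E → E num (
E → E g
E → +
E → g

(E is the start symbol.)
E is directly left-recursive. The standard transformation for
  A → A α₁ | ... | A α_m | β₁ | ... | β_n
is
  A  → β₁ A' | ... | β_n A'
  A' → α₁ A' | ... | α_m A' | ε

E → + becomes E → + E'
E → g becomes E → g E'
E → E num ( becomes E' → num ( E'
E → E g becomes E' → g E'
Add E' → ε

Resulting grammar:
E → + E'
E → g E'
E' → num ( E'
E' → g E'
E' → ε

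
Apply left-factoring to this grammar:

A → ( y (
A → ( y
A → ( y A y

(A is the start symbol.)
Left-factoring transforms A → αβ₁ | αβ₂ into A → αA' and A' → β₁ | β₂
(α is the longest common prefix among the alternatives). Repeat until
no nonterminal has two alternatives with a common prefix.

Round 1: A has alternatives sharing prefix '( y'. Introduce A': A → ( y A'
  Add: A' → (
  Add: A' → ε
  Add: A' → A y

No remaining common prefixes — done.

Resulting grammar:
A → ( y A'
A' → (
A' → ε
A' → A y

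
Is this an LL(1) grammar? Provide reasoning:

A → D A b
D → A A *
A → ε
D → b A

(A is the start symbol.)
A grammar is LL(1) if for each non-terminal N with multiple productions, the predict sets of those productions are pairwise disjoint, where PREDICT(N → α) = (FIRST(α) \ {ε}) ∪ (FOLLOW(N) if α ⇒* ε).

Relevant sets:
  FIRST(D) = { '*', 'b' }
  FIRST(A) = { '*', 'b', ε }
  FOLLOW(A) = { $, '*', 'b' }

For A:
  PREDICT(A → D A b) = { '*', 'b' }
  PREDICT(A → ε) = { $, '*', 'b' }
For D:
  PREDICT(D → A A '*') = { '*', 'b' }
  PREDICT(D → b A) = { 'b' }

Conflict found: Predict set conflict for A: { '*', 'b' }
The grammar is NOT LL(1).

Answer: No. Predict set conflict for A: { '*', 'b' }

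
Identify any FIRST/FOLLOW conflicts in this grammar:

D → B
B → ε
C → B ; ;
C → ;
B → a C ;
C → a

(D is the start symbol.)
No FIRST/FOLLOW conflicts.

Nullable non-terminals: B, D.

B: nullable alternative(s) B → ε; FOLLOW(B) = { $, ';' }
  B → ε: FIRST \ {ε} = { } — this is the only nullable alternative, skip
  B → a C ;: FIRST \ {ε} = { 'a' } — disjoint from FOLLOW(B)
D has a nullable alternative but only one production, so nothing to check.

C has no nullable alternative, so no FIRST/FOLLOW check is needed there.

No FIRST/FOLLOW conflicts found.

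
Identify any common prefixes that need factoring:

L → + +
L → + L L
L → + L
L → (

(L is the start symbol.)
Left-factoring is needed when two productions for the same non-terminal
share a common prefix on the right-hand side.

Productions for L:
  L → + +
  L → + L L
  L → + L
  L → (

Found common prefix '+' in productions for L

Answer: Yes, L has productions with common prefix '+'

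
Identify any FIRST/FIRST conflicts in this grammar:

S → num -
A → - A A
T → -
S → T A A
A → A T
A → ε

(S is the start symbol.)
Yes. A → '-' A A / A → A T on { '-' }

A FIRST/FIRST conflict occurs when two productions N → α and N → β for the same non-terminal have FIRST(α) ∩ FIRST(β) ≠ ∅ (with ε ∈ FIRST of a nullable right-hand side, so two nullable alternatives also conflict).

FIRST sets of the non-terminals at (or reachable through a nullable prefix from) the front of some alternative:
  FIRST(T) = { '-' }
  FIRST(A) = { '-', ε }

Productions for S:
  S → num -: FIRST = { 'num' }
  S → T A A: FIRST = { '-' }
Productions for A:
  A → - A A: FIRST = { '-' }
  A → A T: FIRST = { '-' }
  A → ε: FIRST = { ε }
T has only one production, so no FIRST/FIRST conflict is possible there.

Conflict for A: A → - A A and A → A T
  Overlap: { '-' }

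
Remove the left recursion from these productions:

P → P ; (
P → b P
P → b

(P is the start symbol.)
P is directly left-recursive. The standard transformation for
  A → A α₁ | ... | A α_m | β₁ | ... | β_n
is
  A  → β₁ A' | ... | β_n A'
  A' → α₁ A' | ... | α_m A' | ε

P → b P becomes P → b P P'
P → b becomes P → b P'
P → P ; ( becomes P' → ; ( P'
Add P' → ε

Resulting grammar:
P → b P P'
P → b P'
P' → ; ( P'
P' → ε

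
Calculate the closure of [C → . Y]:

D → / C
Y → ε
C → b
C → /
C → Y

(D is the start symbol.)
{ [C → . Y], [Y → .] }

Start with: [C → . Y]
  [C → . Y] has the dot before Y: add [Y → .]
No further items can be added.

CLOSURE = { [C → . Y], [Y → .] }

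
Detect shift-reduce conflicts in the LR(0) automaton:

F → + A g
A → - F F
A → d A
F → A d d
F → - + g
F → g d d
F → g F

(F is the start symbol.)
Yes — I11: [F → g d d .] vs [A → . - F F]

A shift-reduce conflict occurs when an LR(0) state has both:
  - a complete (reduce) item [A → α .] (dot at the end), and
  - a shift item [B → β . c γ] (dot before a terminal).

Augment with F' → F and build the canonical LR(0) collection (I0 = CLOSURE({[F' → . F]}), then GOTO on every symbol after a dot until no new states appear). It has 20 states:
  I0: { [A → . - F F], [A → . d A], [F → . + A g], [F → . - + g], [F → . A d d], [F → . g F], [F → . g d d], [F' → . F] }  — shift
  I1: { [A → . - F F], [A → . d A], [F → + . A g] }  — shift
  I2: { [A → - . F F], [A → . - F F], [A → . d A], [F → - . + g], [F → . + A g], [F → . - + g], [F → . A d d], [F → . g F], [F → . g d d] }  — shift
  I3: { [F → A . d d] }  — shift
  I4: { [F' → F .] }  — accept
  I5: { [A → . - F F], [A → . d A], [A → d . A] }  — shift
  I6: { [A → . - F F], [A → . d A], [F → . + A g], [F → . - + g], [F → . A d d], [F → . g F], [F → . g d d], [F → g . F], [F → g . d d] }  — shift
  I7: { [F → g F .] }  — reduce
  I8: { [A → . - F F], [A → . d A], [A → d . A], [F → g d . d] }  — shift
  I9: { [A → - . F F], [A → . - F F], [A → . d A], [F → . + A g], [F → . - + g], [F → . A d d], [F → . g F], [F → . g d d] }  — shift
  I10: { [A → d A .] }  — reduce
  I11: { [A → . - F F], [A → . d A], [A → d . A], [F → g d d .] }  — shift, reduce
  I12: { [A → - F . F], [A → . - F F], [A → . d A], [F → . + A g], [F → . - + g], [F → . A d d], [F → . g F], [F → . g d d] }  — shift
  I13: { [A → - F F .] }  — reduce
  I14: { [F → A d . d] }  — shift
  I15: { [F → A d d .] }  — reduce
  I16: { [A → . - F F], [A → . d A], [F → + . A g], [F → - + . g] }  — shift
  I17: { [F → + A . g] }  — shift
  I18: { [F → - + g .] }  — reduce
  I19: { [F → + A g .] }  — reduce

I11 contains reduce item [F → g d d .] and shift items [A → . - F F], [A → . d A] — shift-reduce conflict.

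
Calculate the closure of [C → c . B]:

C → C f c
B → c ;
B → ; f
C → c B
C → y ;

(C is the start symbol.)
{ [B → . ; f], [B → . c ;], [C → c . B] }

To compute CLOSURE, for each item [A → α.Bβ] where B is a non-terminal, add [B → .γ] for all productions B → γ; repeat for the newly added items until nothing changes.

Start with: [C → c . B]
  [C → c . B] has the dot before B: add [B → . c ;], [B → . ; f]
No further items can be added.

CLOSURE = { [B → . ; f], [B → . c ;], [C → c . B] }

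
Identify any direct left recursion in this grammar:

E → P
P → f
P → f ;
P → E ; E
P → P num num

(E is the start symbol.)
E → P: starts with P
P → f: starts with f
P → f ;: starts with f
P → E ; E: starts with E
P → P num num: LEFT RECURSIVE (starts with P)

The grammar has direct left recursion on: P.

Answer: Yes, P is left-recursive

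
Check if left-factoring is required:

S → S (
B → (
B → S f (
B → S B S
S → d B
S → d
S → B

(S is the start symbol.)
Yes, S has productions with common prefix 'd'; B has productions with common prefix 'S'

Left-factoring is needed when two productions for the same non-terminal
share a common prefix on the right-hand side.

Productions for S:
  S → S (
  S → d B
  S → d
  S → B
Productions for B:
  B → (
  B → S f (
  B → S B S

Found common prefix 'd' in productions for S
Found common prefix 'S' in productions for B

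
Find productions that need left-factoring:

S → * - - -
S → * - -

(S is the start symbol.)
Yes, S has productions with common prefix '* - -'

Left-factoring is needed when two productions for the same non-terminal
share a common prefix on the right-hand side.

Productions for S:
  S → * - - -
  S → * - -

Found common prefix '* - -' in productions for S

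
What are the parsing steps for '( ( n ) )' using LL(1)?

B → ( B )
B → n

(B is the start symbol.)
Stack is shown with the top on the left.

Stack      Input        Action
------------------------------
B $        ( ( n ) ) $  output B → ( B )
( B ) $    ( ( n ) ) $  match '('
B ) $      ( n ) ) $    output B → ( B )
( B ) ) $  ( n ) ) $    match '('
B ) ) $    n ) ) $      output B → n
n ) ) $    n ) ) $      match 'n'
) ) $      ) ) $        match ')'
) $        ) $          match ')'
$          $            accept

The string is accepted.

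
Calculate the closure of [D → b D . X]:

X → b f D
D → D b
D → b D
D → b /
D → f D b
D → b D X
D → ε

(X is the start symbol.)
{ [D → b D . X], [X → . b f D] }

To compute CLOSURE, for each item [A → α.Bβ] where B is a non-terminal, add [B → .γ] for all productions B → γ; repeat for the newly added items until nothing changes.

Start with: [D → b D . X]
  [D → b D . X] has the dot before X: add [X → . b f D]
No further items can be added.

CLOSURE = { [D → b D . X], [X → . b f D] }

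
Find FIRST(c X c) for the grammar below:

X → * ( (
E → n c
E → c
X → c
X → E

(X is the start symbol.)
To compute FIRST(c X c), process the symbols left to right:
Symbol c is a terminal. Add 'c' and stop.
FIRST(c X c) = { 'c' }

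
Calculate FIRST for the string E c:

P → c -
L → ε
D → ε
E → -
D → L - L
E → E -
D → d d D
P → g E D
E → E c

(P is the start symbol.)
FIRST sets of the non-terminals involved (from the grammar, by fixed-point iteration):
  FIRST(E) = { '-' }

To compute FIRST(E c), process the symbols left to right:
Symbol E is a non-terminal. Add FIRST(E) \ {ε} = { '-' }
E is not nullable (ε ∉ FIRST(E)), so stop here.
FIRST(E c) = { '-' }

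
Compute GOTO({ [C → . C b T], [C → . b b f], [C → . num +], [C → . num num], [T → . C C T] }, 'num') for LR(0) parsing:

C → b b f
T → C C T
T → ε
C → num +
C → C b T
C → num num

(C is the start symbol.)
{ [C → num . +], [C → num . num] }

GOTO(I, 'num') = CLOSURE({ [A → αX.β] : [A → α.Xβ] ∈ I, X = 'num' })

Items with dot before 'num', with the dot advanced:
  [C → . num +] → [C → num . +]
  [C → . num num] → [C → num . num]
Closure adds nothing (no advanced item has the dot before a non-terminal).

GOTO = { [C → num . +], [C → num . num] }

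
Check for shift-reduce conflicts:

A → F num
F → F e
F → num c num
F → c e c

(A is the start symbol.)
No shift-reduce conflicts

A shift-reduce conflict occurs when an LR(0) state has both:
  - a complete (reduce) item [A → α .] (dot at the end), and
  - a shift item [B → β . c γ] (dot before a terminal).

Augment with A' → A and build the canonical LR(0) collection (I0 = CLOSURE({[A' → . A]}), then GOTO on every symbol after a dot until no new states appear). It has 11 states:
  I0: { [A → . F num], [A' → . A], [F → . F e], [F → . c e c], [F → . num c num] }  — shift
  I1: { [A' → A .] }  — accept
  I2: { [A → F . num], [F → F . e] }  — shift
  I3: { [F → c . e c] }  — shift
  I4: { [F → num . c num] }  — shift
  I5: { [F → num c . num] }  — shift
  I6: { [F → num c num .] }  — reduce
  I7: { [F → c e . c] }  — shift
  I8: { [F → c e c .] }  — reduce
  I9: { [F → F e .] }  — reduce
  I10: { [A → F num .] }  — reduce

No state contains both a complete item and a shift item.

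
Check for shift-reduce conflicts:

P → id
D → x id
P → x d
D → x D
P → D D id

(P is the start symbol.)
No shift-reduce conflicts

Augment with P' → P and build the canonical LR(0) collection (I0 = CLOSURE({[P' → . P]}), then GOTO on every symbol after a dot until no new states appear). It has 11 states:
  I0: { [D → . x D], [D → . x id], [P → . D D id], [P → . id], [P → . x d], [P' → . P] }  — shift
  I1: { [D → . x D], [D → . x id], [P → D . D id] }  — shift
  I2: { [P' → P .] }  — accept
  I3: { [P → id .] }  — reduce
  I4: { [D → . x D], [D → . x id], [D → x . D], [D → x . id], [P → x . d] }  — shift
  I5: { [D → x D .] }  — reduce
  I6: { [P → x d .] }  — reduce
  I7: { [D → x id .] }  — reduce
  I8: { [D → . x D], [D → . x id], [D → x . D], [D → x . id] }  — shift
  I9: { [P → D D . id] }  — shift
  I10: { [P → D D id .] }  — reduce

No state contains both a complete item and a shift item.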